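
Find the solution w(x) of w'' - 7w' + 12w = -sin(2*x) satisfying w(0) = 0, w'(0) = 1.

Characteristic equation r² - 7r + 12 = 0 factors as (r - 4)(r - 3) = 0, so r = 4, 3.
Hence w_h = C1*exp(4*x) + C2*exp(3*x).
Try w_p = A*cos(2*x) + B*sin(2*x). Substituting and equating the coefficients of cos(2x) and sin(2x) gives A = -7/130, B = -2/65, so w_p = -7*cos(2*x)/130 - 2*sin(2*x)/65.
General solution: w = -7*cos(2*x)/130 - 2*sin(2*x)/65 + C1*exp(4*x) + C2*exp(3*x).
Apply the initial conditions: w(0) = -7/130 + C1 + C2 = 0 and w'(0) = -4/65 + 3*C2 + 4*C1 = 1. Solving gives C1 = 9/10, C2 = -11/13.

w = -11*exp(3*x)/13 - 7*cos(2*x)/130 - 2*sin(2*x)/65 + 9*exp(4*x)/10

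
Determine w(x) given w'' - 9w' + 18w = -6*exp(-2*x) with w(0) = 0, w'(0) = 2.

w = -4*exp(3*x)/15 - 3*exp(-2*x)/20 + 5*exp(6*x)/12

Characteristic equation r² - 9r + 18 = 0 factors as (r - 6)(r - 3) = 0, so r = 6, 3.
Hence w_h = C1*exp(6*x) + C2*exp(3*x).
Try w_p = A*exp(-2*x). Substituting into the equation and dividing by exp(-2*x) gives A = -3/20, so w_p = -3*exp(-2*x)/20.
General solution: w = -3*exp(-2*x)/20 + C1*exp(6*x) + C2*exp(3*x).
Apply the initial conditions: w(0) = -3/20 + C1 + C2 = 0 and w'(0) = 3/10 + 3*C2 + 6*C1 = 2. Solving gives C1 = 5/12, C2 = -4/15.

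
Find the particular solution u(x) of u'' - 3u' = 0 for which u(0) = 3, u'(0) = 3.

u = 2 + exp(3*x)

Characteristic equation r² - 3r = 0 factors as (r - 3)r = 0, so r = 3, 0.
Hence u_h = C1*exp(3*x) + C2.
Apply the initial conditions: u(0) = C1 + C2 = 3 and u'(0) = 3*C1 = 3. Solving gives C1 = 1, C2 = 2.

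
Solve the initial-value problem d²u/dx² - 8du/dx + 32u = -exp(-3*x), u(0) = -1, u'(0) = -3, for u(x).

u = -exp(-3*x)/65 - 64*cos(4*x)*exp(4*x)/65 + 29*exp(4*x)*sin(4*x)/130

Characteristic equation r² - 8r + 32 = 0 has discriminant (-8)² - 4·(32) = -64 < 0, so r = 4 ± 4i.
Hence u_h = C1*cos(4*x)*exp(4*x) + C2*exp(4*x)*sin(4*x).
Try u_p = A*exp(-3*x). Substituting into the equation and dividing by exp(-3*x) gives A = -1/65, so u_p = -exp(-3*x)/65.
General solution: u = -exp(-3*x)/65 + C1*cos(4*x)*exp(4*x) + C2*exp(4*x)*sin(4*x).
Apply the initial conditions: u(0) = -1/65 + C1 = -1 and u'(0) = 3/65 + 4*C1 + 4*C2 = -3. Solving gives C1 = -64/65, C2 = 29/130.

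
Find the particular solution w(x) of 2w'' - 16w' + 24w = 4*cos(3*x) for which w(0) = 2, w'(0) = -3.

Divide through by 2: w'' - 8w' + 12w = 2*cos(3*x).
Characteristic equation r² - 8r + 12 = 0 factors as (r - 2)(r - 6) = 0, so r = 2, 6.
Hence w_h = C1*exp(2*x) + C2*exp(6*x).
Try w_p = A*cos(3*x) + B*sin(3*x). Substituting and equating the coefficients of cos(3x) and sin(3x) gives A = 2/195, B = -16/195, so w_p = -16*sin(3*x)/195 + 2*cos(3*x)/195.
General solution: w = -16*sin(3*x)/195 + 2*cos(3*x)/195 + C1*exp(2*x) + C2*exp(6*x).
Apply the initial conditions: w(0) = 2/195 + C1 + C2 = 2 and w'(0) = -16/65 + 2*C1 + 6*C2 = -3. Solving gives C1 = 191/52, C2 = -101/60.

w = -101*exp(6*x)/60 - 16*sin(3*x)/195 + 2*cos(3*x)/195 + 191*exp(2*x)/52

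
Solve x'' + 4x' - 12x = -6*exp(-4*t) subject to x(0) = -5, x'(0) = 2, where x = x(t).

x = exp(-4*t)/2 - 29*exp(2*t)/8 - 15*exp(-6*t)/8

Characteristic equation r² + 4r - 12 = 0 factors as (r + 6)(r - 2) = 0, so r = -6, 2.
Hence x_h = C1*exp(-6*t) + C2*exp(2*t).
Try x_p = A*exp(-4*t). Substituting into the equation and dividing by exp(-4*t) gives A = 1/2, so x_p = exp(-4*t)/2.
General solution: x = exp(-4*t)/2 + C1*exp(-6*t) + C2*exp(2*t).
Apply the initial conditions: x(0) = 1/2 + C1 + C2 = -5 and x'(0) = -2 - 6*C1 + 2*C2 = 2. Solving gives C1 = -15/8, C2 = -29/8.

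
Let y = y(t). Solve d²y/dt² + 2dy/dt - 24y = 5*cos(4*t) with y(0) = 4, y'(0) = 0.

y = -25*cos(4*t)/208 + 5*sin(4*t)/208 + 197*exp(4*t)/80 + 431*exp(-6*t)/260

Characteristic equation r² + 2r - 24 = 0 factors as (r + 6)(r - 4) = 0, so r = -6, 4.
Hence y_h = C1*exp(-6*t) + C2*exp(4*t).
Try y_p = A*cos(4*t) + B*sin(4*t). Substituting and equating the coefficients of cos(4t) and sin(4t) gives A = -25/208, B = 5/208, so y_p = -25*cos(4*t)/208 + 5*sin(4*t)/208.
General solution: y = -25*cos(4*t)/208 + 5*sin(4*t)/208 + C1*exp(-6*t) + C2*exp(4*t).
Apply the initial conditions: y(0) = -25/208 + C1 + C2 = 4 and y'(0) = 5/52 - 6*C1 + 4*C2 = 0. Solving gives C1 = 431/260, C2 = 197/80.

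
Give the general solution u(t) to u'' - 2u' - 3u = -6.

u = 2 + C1*exp(3*t) + C2*exp(-t)

Characteristic equation r² - 2r - 3 = 0 factors as (r - 3)(r + 1) = 0, so r = 3, -1.
Hence u_h = C1*exp(3*t) + C2*exp(-t).
For the particular solution try u_p = A0. Substituting and matching coefficients of each power of t gives A0 = 2, so u_p = 2.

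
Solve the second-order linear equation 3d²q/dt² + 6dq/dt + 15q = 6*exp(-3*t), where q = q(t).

Divide through by 3: q'' + 2q' + 5q = 2*exp(-3*t).
Characteristic equation r² + 2r + 5 = 0 has discriminant (2)² - 4·(5) = -16 < 0, so r = -1 ± 2i.
Hence q_h = C1*cos(2*t)*exp(-t) + C2*exp(-t)*sin(2*t).
Try q_p = A*exp(-3*t). Substituting into the equation and dividing by exp(-3*t) gives A = 1/4, so q_p = exp(-3*t)/4.

q = exp(-3*t)/4 + C1*cos(2*t)*exp(-t) + C2*exp(-t)*sin(2*t)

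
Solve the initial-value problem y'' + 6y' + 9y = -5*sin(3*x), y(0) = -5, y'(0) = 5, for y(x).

Characteristic equation r² + 6r + 9 = 0 has discriminant (6)² - 4·(9) = 0, so r = -3 is a repeated root.
Hence y_h = (C1 + C2*x)*exp(-3*x).
Try y_p = A*cos(3*x) + B*sin(3*x). Substituting and equating the coefficients of cos(3x) and sin(3x) gives A = 5/18, B = 0, so y_p = 5*cos(3*x)/18.
General solution: y = 5*cos(3*x)/18 + C1*exp(-3*x) + C2*x*exp(-3*x).
Apply the initial conditions: y(0) = 5/18 + C1 = -5 and y'(0) = C2 - 3*C1 = 5. Solving gives C1 = -95/18, C2 = -65/6.

y = -95*exp(-3*x)/18 + 5*cos(3*x)/18 - 65*x*exp(-3*x)/6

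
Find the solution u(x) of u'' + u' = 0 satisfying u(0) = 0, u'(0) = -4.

u = -4 + 4*exp(-x)

Characteristic equation r² + r = 0 factors as (r + 1)r = 0, so r = -1, 0.
Hence u_h = C1*exp(-x) + C2.
Apply the initial conditions: u(0) = C1 + C2 = 0 and u'(0) = -C1 = -4. Solving gives C1 = 4, C2 = -4.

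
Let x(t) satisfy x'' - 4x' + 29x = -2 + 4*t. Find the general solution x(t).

x = -42/841 + 4*t/29 + C1*cos(5*t)*exp(2*t) + C2*exp(2*t)*sin(5*t)

Characteristic equation r² - 4r + 29 = 0 has discriminant (-4)² - 4·(29) = -100 < 0, so r = 2 ± 5i.
Hence x_h = C1*cos(5*t)*exp(2*t) + C2*exp(2*t)*sin(5*t).
For the particular solution try x_p = A0 + A1*t. Substituting and matching coefficients of each power of t gives A0 = -42/841, A1 = 4/29, so x_p = -42/841 + 4*t/29.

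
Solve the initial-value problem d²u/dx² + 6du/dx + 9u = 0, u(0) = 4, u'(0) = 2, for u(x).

Characteristic equation r² + 6r + 9 = 0 has discriminant (6)² - 4·(9) = 0, so r = -3 is a repeated root.
Hence u_h = (C1 + C2*x)*exp(-3*x).
Apply the initial conditions: u(0) = C1 = 4 and u'(0) = C2 - 3*C1 = 2. Solving gives C1 = 4, C2 = 14.

u = 4*exp(-3*x) + 14*x*exp(-3*x)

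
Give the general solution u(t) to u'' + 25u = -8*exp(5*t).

u = -4*exp(5*t)/25 + C1*cos(5*t) + C2*sin(5*t)

Characteristic equation r² + 25 = 0 has discriminant (0)² - 4·(25) = -100 < 0, so r = ± 5i.
Hence u_h = C1*cos(5*t) + C2*sin(5*t).
Try u_p = A*exp(5*t). Substituting into the equation and dividing by exp(5*t) gives A = -4/25, so u_p = -4*exp(5*t)/25.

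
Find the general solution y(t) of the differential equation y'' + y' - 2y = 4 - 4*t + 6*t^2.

Characteristic equation r² + r - 2 = 0 factors as (r + 2)(r - 1) = 0, so r = -2, 1.
Hence y_h = C1*exp(-2*t) + C2*exp(t).
For the particular solution try y_p = A0 + A1*t + A2*t^2. Substituting and matching coefficients of each power of t gives A0 = -11/2, A1 = -1, A2 = -3, so y_p = -11/2 - t - 3*t^2.

y = -11/2 - t - 3*t**2 + C1*exp(-2*t) + C2*exp(t)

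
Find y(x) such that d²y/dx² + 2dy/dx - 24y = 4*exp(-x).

y = -4*exp(-x)/25 + C1*exp(-6*x) + C2*exp(4*x)

Characteristic equation r² + 2r - 24 = 0 factors as (r + 6)(r - 4) = 0, so r = -6, 4.
Hence y_h = C1*exp(-6*x) + C2*exp(4*x).
Try y_p = A*exp(-x). Substituting into the equation and dividing by exp(-x) gives A = -4/25, so y_p = -4*exp(-x)/25.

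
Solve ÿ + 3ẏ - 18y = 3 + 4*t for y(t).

y = -11/54 - 2*t/9 + C1*exp(3*t) + C2*exp(-6*t)

Characteristic equation r² + 3r - 18 = 0 factors as (r - 3)(r + 6) = 0, so r = 3, -6.
Hence y_h = C1*exp(3*t) + C2*exp(-6*t).
For the particular solution try y_p = A0 + A1*t. Substituting and matching coefficients of each power of t gives A0 = -11/54, A1 = -2/9, so y_p = -11/54 - 2*t/9.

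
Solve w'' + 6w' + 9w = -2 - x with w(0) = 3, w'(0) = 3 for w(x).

w = -4/27 - x/9 + 85*exp(-3*x)/27 + 113*x*exp(-3*x)/9

Characteristic equation r² + 6r + 9 = 0 has discriminant (6)² - 4·(9) = 0, so r = -3 is a repeated root.
Hence w_h = (C1 + C2*x)*exp(-3*x).
For the particular solution try w_p = A0 + A1*x. Substituting and matching coefficients of each power of x gives A0 = -4/27, A1 = -1/9, so w_p = -4/27 - x/9.
General solution: w = -4/27 - x/9 + C1*exp(-3*x) + C2*x*exp(-3*x).
Apply the initial conditions: w(0) = -4/27 + C1 = 3 and w'(0) = -1/9 + C2 - 3*C1 = 3. Solving gives C1 = 85/27, C2 = 113/9.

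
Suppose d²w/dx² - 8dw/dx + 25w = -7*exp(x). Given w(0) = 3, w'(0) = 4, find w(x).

Characteristic equation r² - 8r + 25 = 0 has discriminant (-8)² - 4·(25) = -36 < 0, so r = 4 ± 3i.
Hence w_h = C1*cos(3*x)*exp(4*x) + C2*exp(4*x)*sin(3*x).
Try w_p = A*exp(x). Substituting into the equation and dividing by exp(x) gives A = -7/18, so w_p = -7*exp(x)/18.
General solution: w = -7*exp(x)/18 + C1*cos(3*x)*exp(4*x) + C2*exp(4*x)*sin(3*x).
Apply the initial conditions: w(0) = -7/18 + C1 = 3 and w'(0) = -7/18 + 3*C2 + 4*C1 = 4. Solving gives C1 = 61/18, C2 = -55/18.

w = -7*exp(x)/18 - 55*exp(4*x)*sin(3*x)/18 + 61*cos(3*x)*exp(4*x)/18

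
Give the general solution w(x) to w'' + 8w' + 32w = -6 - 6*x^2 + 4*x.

w = -59/256 - 3*x**2/16 + 7*x/32 + C1*cos(4*x)*exp(-4*x) + C2*exp(-4*x)*sin(4*x)

Characteristic equation r² + 8r + 32 = 0 has discriminant (8)² - 4·(32) = -64 < 0, so r = -4 ± 4i.
Hence w_h = C1*cos(4*x)*exp(-4*x) + C2*exp(-4*x)*sin(4*x).
For the particular solution try w_p = A0 + A1*x + A2*x^2. Substituting and matching coefficients of each power of x gives A0 = -59/256, A1 = 7/32, A2 = -3/16, so w_p = -59/256 - 3*x^2/16 + 7*x/32.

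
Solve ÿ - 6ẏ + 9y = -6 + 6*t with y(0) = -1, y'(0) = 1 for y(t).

Characteristic equation r² - 6r + 9 = 0 has discriminant (-6)² - 4·(9) = 0, so r = 3 is a repeated root.
Hence y_h = (C1 + C2*t)*exp(3*t).
For the particular solution try y_p = A0 + A1*t. Substituting and matching coefficients of each power of t gives A0 = -2/9, A1 = 2/3, so y_p = -2/9 + 2*t/3.
General solution: y = -2/9 + 2*t/3 + C1*exp(3*t) + C2*t*exp(3*t).
Apply the initial conditions: y(0) = -2/9 + C1 = -1 and y'(0) = 2/3 + C2 + 3*C1 = 1. Solving gives C1 = -7/9, C2 = 8/3.

y = -2/9 - 7*exp(3*t)/9 + 2*t/3 + 8*t*exp(3*t)/3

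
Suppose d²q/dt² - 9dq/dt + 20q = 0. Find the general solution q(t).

q = C1*exp(4*t) + C2*exp(5*t)

Characteristic equation r² - 9r + 20 = 0 factors as (r - 4)(r - 5) = 0, so r = 4, 5.
Hence q_h = C1*exp(4*t) + C2*exp(5*t).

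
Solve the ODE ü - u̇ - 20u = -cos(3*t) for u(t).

u = 3*sin(3*t)/850 + 29*cos(3*t)/850 + C1*exp(-4*t) + C2*exp(5*t)

Characteristic equation r² - r - 20 = 0 factors as (r + 4)(r - 5) = 0, so r = -4, 5.
Hence u_h = C1*exp(-4*t) + C2*exp(5*t).
Try u_p = A*cos(3*t) + B*sin(3*t). Substituting and equating the coefficients of cos(3t) and sin(3t) gives A = 29/850, B = 3/850, so u_p = 3*sin(3*t)/850 + 29*cos(3*t)/850.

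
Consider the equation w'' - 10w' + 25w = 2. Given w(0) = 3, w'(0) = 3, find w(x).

Characteristic equation r² - 10r + 25 = 0 has discriminant (-10)² - 4·(25) = 0, so r = 5 is a repeated root.
Hence w_h = (C1 + C2*x)*exp(5*x).
For the particular solution try w_p = A0. Substituting and matching coefficients of each power of x gives A0 = 2/25, so w_p = 2/25.
General solution: w = 2/25 + C1*exp(5*x) + C2*x*exp(5*x).
Apply the initial conditions: w(0) = 2/25 + C1 = 3 and w'(0) = C2 + 5*C1 = 3. Solving gives C1 = 73/25, C2 = -58/5.

w = 2/25 + 73*exp(5*x)/25 - 58*x*exp(5*x)/5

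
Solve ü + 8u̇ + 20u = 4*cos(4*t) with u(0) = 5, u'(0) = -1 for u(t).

u = cos(4*t)/65 + 8*sin(4*t)/65 + 324*cos(2*t)*exp(-4*t)/65 + 1199*exp(-4*t)*sin(2*t)/130

Characteristic equation r² + 8r + 20 = 0 has discriminant (8)² - 4·(20) = -16 < 0, so r = -4 ± 2i.
Hence u_h = C1*cos(2*t)*exp(-4*t) + C2*exp(-4*t)*sin(2*t).
Try u_p = A*cos(4*t) + B*sin(4*t). Substituting and equating the coefficients of cos(4t) and sin(4t) gives A = 1/65, B = 8/65, so u_p = cos(4*t)/65 + 8*sin(4*t)/65.
General solution: u = cos(4*t)/65 + 8*sin(4*t)/65 + C1*cos(2*t)*exp(-4*t) + C2*exp(-4*t)*sin(2*t).
Apply the initial conditions: u(0) = 1/65 + C1 = 5 and u'(0) = 32/65 - 4*C1 + 2*C2 = -1. Solving gives C1 = 324/65, C2 = 1199/130.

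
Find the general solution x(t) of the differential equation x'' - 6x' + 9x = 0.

x = C1*exp(3*t) + C2*t*exp(3*t)

Characteristic equation r² - 6r + 9 = 0 has discriminant (-6)² - 4·(9) = 0, so r = 3 is a repeated root.
Hence x_h = (C1 + C2*t)*exp(3*t).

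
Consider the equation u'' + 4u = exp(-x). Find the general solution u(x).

u = exp(-x)/5 + C1*cos(2*x) + C2*sin(2*x)

Characteristic equation r² + 4 = 0 has discriminant (0)² - 4·(4) = -16 < 0, so r = ± 2i.
Hence u_h = C1*cos(2*x) + C2*sin(2*x).
Try u_p = A*exp(-x). Substituting into the equation and dividing by exp(-x) gives A = 1/5, so u_p = exp(-x)/5.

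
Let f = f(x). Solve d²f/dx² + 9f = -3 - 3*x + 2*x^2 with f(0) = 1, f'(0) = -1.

Characteristic equation r² + 9 = 0 has discriminant (0)² - 4·(9) = -36 < 0, so r = ± 3i.
Hence f_h = C1*cos(3*x) + C2*sin(3*x).
For the particular solution try f_p = A0 + A1*x + A2*x^2. Substituting and matching coefficients of each power of x gives A0 = -31/81, A1 = -1/3, A2 = 2/9, so f_p = -31/81 - x/3 + 2*x^2/9.
General solution: f = -31/81 - x/3 + 2*x^2/9 + C1*cos(3*x) + C2*sin(3*x).
Apply the initial conditions: f(0) = -31/81 + C1 = 1 and f'(0) = -1/3 + 3*C2 = -1. Solving gives C1 = 112/81, C2 = -2/9.

f = -31/81 - 2*sin(3*x)/9 - x/3 + 2*x**2/9 + 112*cos(3*x)/81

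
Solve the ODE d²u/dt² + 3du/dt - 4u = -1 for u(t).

Characteristic equation r² + 3r - 4 = 0 factors as (r + 4)(r - 1) = 0, so r = -4, 1.
Hence u_h = C1*exp(-4*t) + C2*exp(t).
For the particular solution try u_p = A0. Substituting and matching coefficients of each power of t gives A0 = 1/4, so u_p = 1/4.

u = 1/4 + C1*exp(-4*t) + C2*exp(t)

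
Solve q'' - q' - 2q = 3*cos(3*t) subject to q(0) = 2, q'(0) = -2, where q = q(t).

q = -33*cos(3*t)/130 - 9*sin(3*t)/130 + 2*exp(2*t)/13 + 21*exp(-t)/10

Characteristic equation r² - r - 2 = 0 factors as (r - 2)(r + 1) = 0, so r = 2, -1.
Hence q_h = C1*exp(2*t) + C2*exp(-t).
Try q_p = A*cos(3*t) + B*sin(3*t). Substituting and equating the coefficients of cos(3t) and sin(3t) gives A = -33/130, B = -9/130, so q_p = -33*cos(3*t)/130 - 9*sin(3*t)/130.
General solution: q = -33*cos(3*t)/130 - 9*sin(3*t)/130 + C1*exp(2*t) + C2*exp(-t).
Apply the initial conditions: q(0) = -33/130 + C1 + C2 = 2 and q'(0) = -27/130 - C2 + 2*C1 = -2. Solving gives C1 = 2/13, C2 = 21/10.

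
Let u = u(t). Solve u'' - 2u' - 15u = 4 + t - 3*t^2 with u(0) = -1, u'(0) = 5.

u = -28/125 - 9*exp(-3*t)/8 - 3*t/25 + t**2/5 + 349*exp(5*t)/1000

Characteristic equation r² - 2r - 15 = 0 factors as (r - 5)(r + 3) = 0, so r = 5, -3.
Hence u_h = C1*exp(5*t) + C2*exp(-3*t).
For the particular solution try u_p = A0 + A1*t + A2*t^2. Substituting and matching coefficients of each power of t gives A0 = -28/125, A1 = -3/25, A2 = 1/5, so u_p = -28/125 - 3*t/25 + t^2/5.
General solution: u = -28/125 - 3*t/25 + t^2/5 + C1*exp(5*t) + C2*exp(-3*t).
Apply the initial conditions: u(0) = -28/125 + C1 + C2 = -1 and u'(0) = -3/25 - 3*C2 + 5*C1 = 5. Solving gives C1 = 349/1000, C2 = -9/8.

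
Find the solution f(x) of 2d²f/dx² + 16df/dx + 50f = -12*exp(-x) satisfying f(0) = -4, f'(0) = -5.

Divide through by 2: f'' + 8f' + 25f = -6*exp(-x).
Characteristic equation r² + 8r + 25 = 0 has discriminant (8)² - 4·(25) = -36 < 0, so r = -4 ± 3i.
Hence f_h = C1*cos(3*x)*exp(-4*x) + C2*exp(-4*x)*sin(3*x).
Try f_p = A*exp(-x). Substituting into the equation and dividing by exp(-x) gives A = -1/3, so f_p = -exp(-x)/3.
General solution: f = -exp(-x)/3 + C1*cos(3*x)*exp(-4*x) + C2*exp(-4*x)*sin(3*x).
Apply the initial conditions: f(0) = -1/3 + C1 = -4 and f'(0) = 1/3 - 4*C1 + 3*C2 = -5. Solving gives C1 = -11/3, C2 = -20/3.

f = -exp(-x)/3 - 20*exp(-4*x)*sin(3*x)/3 - 11*cos(3*x)*exp(-4*x)/3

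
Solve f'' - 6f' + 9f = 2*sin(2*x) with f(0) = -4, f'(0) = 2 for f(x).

f = -700*exp(3*x)/169 + 10*sin(2*x)/169 + 24*cos(2*x)/169 + 186*x*exp(3*x)/13

Characteristic equation r² - 6r + 9 = 0 has discriminant (-6)² - 4·(9) = 0, so r = 3 is a repeated root.
Hence f_h = (C1 + C2*x)*exp(3*x).
Try f_p = A*cos(2*x) + B*sin(2*x). Substituting and equating the coefficients of cos(2x) and sin(2x) gives A = 24/169, B = 10/169, so f_p = 10*sin(2*x)/169 + 24*cos(2*x)/169.
General solution: f = 10*sin(2*x)/169 + 24*cos(2*x)/169 + C1*exp(3*x) + C2*x*exp(3*x).
Apply the initial conditions: f(0) = 24/169 + C1 = -4 and f'(0) = 20/169 + C2 + 3*C1 = 2. Solving gives C1 = -700/169, C2 = 186/13.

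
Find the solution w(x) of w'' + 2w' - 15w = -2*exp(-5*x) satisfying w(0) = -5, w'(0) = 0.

w = -101*exp(3*x)/32 - 59*exp(-5*x)/32 + x*exp(-5*x)/4

Characteristic equation r² + 2r - 15 = 0 factors as (r + 5)(r - 3) = 0, so r = -5, 3.
Hence w_h = C1*exp(-5*x) + C2*exp(3*x).
Since exp(-5*x) solves the homogeneous equation (r = -5 is a root of multiplicity 1), multiply the trial by x. Try w_p = A*x*exp(-5*x). Substituting into the equation and dividing by exp(-5*x) gives A = 1/4, so w_p = x*exp(-5*x)/4.
General solution: w = C1*exp(-5*x) + C2*exp(3*x) + x*exp(-5*x)/4.
Apply the initial conditions: w(0) = C1 + C2 = -5 and w'(0) = 1/4 - 5*C1 + 3*C2 = 0. Solving gives C1 = -59/32, C2 = -101/32.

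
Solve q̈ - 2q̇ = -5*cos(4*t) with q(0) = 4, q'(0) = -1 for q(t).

Characteristic equation r² - 2r = 0 factors as (r - 2)r = 0, so r = 2, 0.
Hence q_h = C1*exp(2*t) + C2.
Try q_p = A*cos(4*t) + B*sin(4*t). Substituting and equating the coefficients of cos(4t) and sin(4t) gives A = 1/4, B = 1/8, so q_p = cos(4*t)/4 + sin(4*t)/8.
General solution: q = C2 + cos(4*t)/4 + sin(4*t)/8 + C1*exp(2*t).
Apply the initial conditions: q(0) = 1/4 + C1 + C2 = 4 and q'(0) = 1/2 + 2*C1 = -1. Solving gives C1 = -3/4, C2 = 9/2.

q = 9/2 - 3*exp(2*t)/4 + cos(4*t)/4 + sin(4*t)/8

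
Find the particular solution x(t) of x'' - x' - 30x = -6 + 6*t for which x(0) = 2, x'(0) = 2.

Characteristic equation r² - r - 30 = 0 factors as (r - 6)(r + 5) = 0, so r = 6, -5.
Hence x_h = C1*exp(6*t) + C2*exp(-5*t).
For the particular solution try x_p = A0 + A1*t. Substituting and matching coefficients of each power of t gives A0 = 31/150, A1 = -1/5, so x_p = 31/150 - t/5.
General solution: x = 31/150 - t/5 + C1*exp(6*t) + C2*exp(-5*t).
Apply the initial conditions: x(0) = 31/150 + C1 + C2 = 2 and x'(0) = -1/5 - 5*C2 + 6*C1 = 2. Solving gives C1 = 67/66, C2 = 214/275.

x = 31/150 - t/5 + 67*exp(6*t)/66 + 214*exp(-5*t)/275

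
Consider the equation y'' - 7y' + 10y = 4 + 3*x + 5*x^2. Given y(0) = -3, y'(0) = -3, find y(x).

Characteristic equation r² - 7r + 10 = 0 factors as (r - 5)(r - 2) = 0, so r = 5, 2.
Hence y_h = C1*exp(5*x) + C2*exp(2*x).
For the particular solution try y_p = A0 + A1*x + A2*x^2. Substituting and matching coefficients of each power of x gives A0 = 1, A1 = 1, A2 = 1/2, so y_p = 1 + x + x^2/2.
General solution: y = 1 + x + x^2/2 + C1*exp(5*x) + C2*exp(2*x).
Apply the initial conditions: y(0) = 1 + C1 + C2 = -3 and y'(0) = 1 + 2*C2 + 5*C1 = -3. Solving gives C1 = 4/3, C2 = -16/3.

y = 1 + x + x**2/2 - 16*exp(2*x)/3 + 4*exp(5*x)/3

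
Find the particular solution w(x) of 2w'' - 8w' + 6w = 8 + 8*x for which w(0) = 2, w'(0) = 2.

w = 28/9 - 2*exp(x) + 4*x/3 + 8*exp(3*x)/9

Divide through by 2: w'' - 4w' + 3w = 4 + 4*x.
Characteristic equation r² - 4r + 3 = 0 factors as (r - 1)(r - 3) = 0, so r = 1, 3.
Hence w_h = C1*exp(x) + C2*exp(3*x).
For the particular solution try w_p = A0 + A1*x. Substituting and matching coefficients of each power of x gives A0 = 28/9, A1 = 4/3, so w_p = 28/9 + 4*x/3.
General solution: w = 28/9 + 4*x/3 + C1*exp(x) + C2*exp(3*x).
Apply the initial conditions: w(0) = 28/9 + C1 + C2 = 2 and w'(0) = 4/3 + C1 + 3*C2 = 2. Solving gives C1 = -2, C2 = 8/9.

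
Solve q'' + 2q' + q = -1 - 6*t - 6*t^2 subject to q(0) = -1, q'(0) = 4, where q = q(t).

q = -25 - 6*t**2 + 18*t + 24*exp(-t) + 10*t*exp(-t)

Characteristic equation r² + 2r + 1 = 0 has discriminant (2)² - 4·(1) = 0, so r = -1 is a repeated root.
Hence q_h = (C1 + C2*t)*exp(-t).
For the particular solution try q_p = A0 + A1*t + A2*t^2. Substituting and matching coefficients of each power of t gives A0 = -25, A1 = 18, A2 = -6, so q_p = -25 - 6*t^2 + 18*t.
General solution: q = -25 - 6*t^2 + 18*t + C1*exp(-t) + C2*t*exp(-t).
Apply the initial conditions: q(0) = -25 + C1 = -1 and q'(0) = 18 + C2 - C1 = 4. Solving gives C1 = 24, C2 = 10.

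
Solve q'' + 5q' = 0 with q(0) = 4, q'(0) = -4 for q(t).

q = 16/5 + 4*exp(-5*t)/5

Characteristic equation r² + 5r = 0 factors as (r + 5)r = 0, so r = -5, 0.
Hence q_h = C1*exp(-5*t) + C2.
Apply the initial conditions: q(0) = C1 + C2 = 4 and q'(0) = -5*C1 = -4. Solving gives C1 = 4/5, C2 = 16/5.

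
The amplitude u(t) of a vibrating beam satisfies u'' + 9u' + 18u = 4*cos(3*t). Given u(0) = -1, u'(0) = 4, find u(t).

Characteristic equation r² + 9r + 18 = 0 factors as (r + 3)(r + 6) = 0, so r = -3, -6.
Hence u_h = C1*exp(-3*t) + C2*exp(-6*t).
Try u_p = A*cos(3*t) + B*sin(3*t). Substituting and equating the coefficients of cos(3t) and sin(3t) gives A = 2/45, B = 2/15, so u_p = 2*sin(3*t)/15 + 2*cos(3*t)/45.
General solution: u = 2*sin(3*t)/15 + 2*cos(3*t)/45 + C1*exp(-3*t) + C2*exp(-6*t).
Apply the initial conditions: u(0) = 2/45 + C1 + C2 = -1 and u'(0) = 2/5 - 6*C2 - 3*C1 = 4. Solving gives C1 = -8/9, C2 = -7/45.

u = -8*exp(-3*t)/9 - 7*exp(-6*t)/45 + 2*sin(3*t)/15 + 2*cos(3*t)/45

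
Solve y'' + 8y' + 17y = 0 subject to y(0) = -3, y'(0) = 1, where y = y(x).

Characteristic equation r² + 8r + 17 = 0 has discriminant (8)² - 4·(17) = -4 < 0, so r = -4 ± i.
Hence y_h = C1*cos(x)*exp(-4*x) + C2*exp(-4*x)*sin(x).
Apply the initial conditions: y(0) = C1 = -3 and y'(0) = C2 - 4*C1 = 1. Solving gives C1 = -3, C2 = -11.

y = -11*exp(-4*x)*sin(x) - 3*cos(x)*exp(-4*x)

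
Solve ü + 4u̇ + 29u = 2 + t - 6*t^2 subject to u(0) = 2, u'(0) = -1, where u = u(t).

Characteristic equation r² + 4r + 29 = 0 has discriminant (4)² - 4·(29) = -100 < 0, so r = -2 ± 5i.
Hence u_h = C1*cos(5*t)*exp(-2*t) + C2*exp(-2*t)*sin(5*t).
For the particular solution try u_p = A0 + A1*t + A2*t^2. Substituting and matching coefficients of each power of t gives A0 = 1722/24389, A1 = 77/841, A2 = -6/29, so u_p = 1722/24389 - 6*t^2/29 + 77*t/841.
General solution: u = 1722/24389 - 6*t^2/29 + 77*t/841 + C1*cos(5*t)*exp(-2*t) + C2*exp(-2*t)*sin(5*t).
Apply the initial conditions: u(0) = 1722/24389 + C1 = 2 and u'(0) = 77/841 - 2*C1 + 5*C2 = -1. Solving gives C1 = 47056/24389, C2 = 13498/24389.

u = 1722/24389 - 6*t**2/29 + 77*t/841 + 13498*exp(-2*t)*sin(5*t)/24389 + 47056*cos(5*t)*exp(-2*t)/24389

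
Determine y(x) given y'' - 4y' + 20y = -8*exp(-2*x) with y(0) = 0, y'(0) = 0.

y = -exp(-2*x)/4 - exp(2*x)*sin(4*x)/4 + cos(4*x)*exp(2*x)/4

Characteristic equation r² - 4r + 20 = 0 has discriminant (-4)² - 4·(20) = -64 < 0, so r = 2 ± 4i.
Hence y_h = C1*cos(4*x)*exp(2*x) + C2*exp(2*x)*sin(4*x).
Try y_p = A*exp(-2*x). Substituting into the equation and dividing by exp(-2*x) gives A = -1/4, so y_p = -exp(-2*x)/4.
General solution: y = -exp(-2*x)/4 + C1*cos(4*x)*exp(2*x) + C2*exp(2*x)*sin(4*x).
Apply the initial conditions: y(0) = -1/4 + C1 = 0 and y'(0) = 1/2 + 2*C1 + 4*C2 = 0. Solving gives C1 = 1/4, C2 = -1/4.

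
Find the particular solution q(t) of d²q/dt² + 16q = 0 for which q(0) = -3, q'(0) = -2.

Characteristic equation r² + 16 = 0 has discriminant (0)² - 4·(16) = -64 < 0, so r = ± 4i.
Hence q_h = C1*cos(4*t) + C2*sin(4*t).
Apply the initial conditions: q(0) = C1 = -3 and q'(0) = 4*C2 = -2. Solving gives C1 = -3, C2 = -1/2.

q = -3*cos(4*t) - sin(4*t)/2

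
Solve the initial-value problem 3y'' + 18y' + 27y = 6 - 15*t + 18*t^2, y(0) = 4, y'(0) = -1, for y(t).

Divide through by 3: y'' + 6y' + 9y = 2 - 5*t + 6*t^2.
Characteristic equation r² + 6r + 9 = 0 has discriminant (6)² - 4·(9) = 0, so r = -3 is a repeated root.
Hence y_h = (C1 + C2*t)*exp(-3*t).
For the particular solution try y_p = A0 + A1*t + A2*t^2. Substituting and matching coefficients of each power of t gives A0 = 28/27, A1 = -13/9, A2 = 2/3, so y_p = 28/27 - 13*t/9 + 2*t^2/3.
General solution: y = 28/27 - 13*t/9 + 2*t^2/3 + C1*exp(-3*t) + C2*t*exp(-3*t).
Apply the initial conditions: y(0) = 28/27 + C1 = 4 and y'(0) = -13/9 + C2 - 3*C1 = -1. Solving gives C1 = 80/27, C2 = 28/3.

y = 28/27 - 13*t/9 + 2*t**2/3 + 80*exp(-3*t)/27 + 28*t*exp(-3*t)/3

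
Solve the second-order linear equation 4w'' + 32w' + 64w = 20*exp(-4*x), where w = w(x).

Divide through by 4: w'' + 8w' + 16w = 5*exp(-4*x).
Characteristic equation r² + 8r + 16 = 0 has discriminant (8)² - 4·(16) = 0, so r = -4 is a repeated root.
Hence w_h = (C1 + C2*x)*exp(-4*x).
Since exp(-4*x) solves the homogeneous equation (r = -4 is a root of multiplicity 2), multiply the trial by x^2. Try w_p = A*x^2*exp(-4*x). Substituting into the equation and dividing by exp(-4*x) gives A = 5/2, so w_p = 5*x^2*exp(-4*x)/2.

w = C1*exp(-4*x) + 5*x**2*exp(-4*x)/2 + C2*x*exp(-4*x)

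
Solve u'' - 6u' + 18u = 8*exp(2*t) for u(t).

Characteristic equation r² - 6r + 18 = 0 has discriminant (-6)² - 4·(18) = -36 < 0, so r = 3 ± 3i.
Hence u_h = C1*cos(3*t)*exp(3*t) + C2*exp(3*t)*sin(3*t).
Try u_p = A*exp(2*t). Substituting into the equation and dividing by exp(2*t) gives A = 4/5, so u_p = 4*exp(2*t)/5.

u = 4*exp(2*t)/5 + C1*cos(3*t)*exp(3*t) + C2*exp(3*t)*sin(3*t)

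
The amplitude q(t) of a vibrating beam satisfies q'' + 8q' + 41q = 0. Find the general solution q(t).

Characteristic equation r² + 8r + 41 = 0 has discriminant (8)² - 4·(41) = -100 < 0, so r = -4 ± 5i.
Hence q_h = C1*cos(5*t)*exp(-4*t) + C2*exp(-4*t)*sin(5*t).

q = C1*cos(5*t)*exp(-4*t) + C2*exp(-4*t)*sin(5*t)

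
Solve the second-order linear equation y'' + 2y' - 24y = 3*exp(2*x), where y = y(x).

Characteristic equation r² + 2r - 24 = 0 factors as (r + 6)(r - 4) = 0, so r = -6, 4.
Hence y_h = C1*exp(-6*x) + C2*exp(4*x).
Try y_p = A*exp(2*x). Substituting into the equation and dividing by exp(2*x) gives A = -3/16, so y_p = -3*exp(2*x)/16.

y = -3*exp(2*x)/16 + C1*exp(-6*x) + C2*exp(4*x)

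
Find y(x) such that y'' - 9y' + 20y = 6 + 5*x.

y = 33/80 + x/4 + C1*exp(5*x) + C2*exp(4*x)

Characteristic equation r² - 9r + 20 = 0 factors as (r - 5)(r - 4) = 0, so r = 5, 4.
Hence y_h = C1*exp(5*x) + C2*exp(4*x).
For the particular solution try y_p = A0 + A1*x. Substituting and matching coefficients of each power of x gives A0 = 33/80, A1 = 1/4, so y_p = 33/80 + x/4.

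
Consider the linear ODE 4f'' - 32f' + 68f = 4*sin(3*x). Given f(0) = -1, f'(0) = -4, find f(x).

Divide through by 4: f'' - 8f' + 17f = sin(3*x).
Characteristic equation r² - 8r + 17 = 0 has discriminant (-8)² - 4·(17) = -4 < 0, so r = 4 ± i.
Hence f_h = C1*cos(x)*exp(4*x) + C2*exp(4*x)*sin(x).
Try f_p = A*cos(3*x) + B*sin(3*x). Substituting and equating the coefficients of cos(3x) and sin(3x) gives A = 3/80, B = 1/80, so f_p = sin(3*x)/80 + 3*cos(3*x)/80.
General solution: f = sin(3*x)/80 + 3*cos(3*x)/80 + C1*cos(x)*exp(4*x) + C2*exp(4*x)*sin(x).
Apply the initial conditions: f(0) = 3/80 + C1 = -1 and f'(0) = 3/80 + C2 + 4*C1 = -4. Solving gives C1 = -83/80, C2 = 9/80.

f = sin(3*x)/80 + 3*cos(3*x)/80 - 83*cos(x)*exp(4*x)/80 + 9*exp(4*x)*sin(x)/80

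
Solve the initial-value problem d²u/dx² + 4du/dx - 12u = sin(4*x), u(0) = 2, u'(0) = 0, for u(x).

Characteristic equation r² + 4r - 12 = 0 factors as (r + 6)(r - 2) = 0, so r = -6, 2.
Hence u_h = C1*exp(-6*x) + C2*exp(2*x).
Try u_p = A*cos(4*x) + B*sin(4*x). Substituting and equating the coefficients of cos(4x) and sin(4x) gives A = -1/65, B = -7/260, so u_p = -7*sin(4*x)/260 - cos(4*x)/65.
General solution: u = -7*sin(4*x)/260 - cos(4*x)/65 + C1*exp(-6*x) + C2*exp(2*x).
Apply the initial conditions: u(0) = -1/65 + C1 + C2 = 2 and u'(0) = -7/65 - 6*C1 + 2*C2 = 0. Solving gives C1 = 51/104, C2 = 61/40.

u = -7*sin(4*x)/260 - cos(4*x)/65 + 51*exp(-6*x)/104 + 61*exp(2*x)/40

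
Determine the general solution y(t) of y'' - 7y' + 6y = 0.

y = C1*exp(6*t) + C2*exp(t)

Characteristic equation r² - 7r + 6 = 0 factors as (r - 6)(r - 1) = 0, so r = 6, 1.
Hence y_h = C1*exp(6*t) + C2*exp(t).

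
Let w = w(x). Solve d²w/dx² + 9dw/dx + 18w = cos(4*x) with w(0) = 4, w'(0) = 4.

w = -413*exp(-6*x)/78 + cos(4*x)/650 + 9*sin(4*x)/325 + 697*exp(-3*x)/75

Characteristic equation r² + 9r + 18 = 0 factors as (r + 3)(r + 6) = 0, so r = -3, -6.
Hence w_h = C1*exp(-3*x) + C2*exp(-6*x).
Try w_p = A*cos(4*x) + B*sin(4*x). Substituting and equating the coefficients of cos(4x) and sin(4x) gives A = 1/650, B = 9/325, so w_p = cos(4*x)/650 + 9*sin(4*x)/325.
General solution: w = cos(4*x)/650 + 9*sin(4*x)/325 + C1*exp(-3*x) + C2*exp(-6*x).
Apply the initial conditions: w(0) = 1/650 + C1 + C2 = 4 and w'(0) = 36/325 - 6*C2 - 3*C1 = 4. Solving gives C1 = 697/75, C2 = -413/78.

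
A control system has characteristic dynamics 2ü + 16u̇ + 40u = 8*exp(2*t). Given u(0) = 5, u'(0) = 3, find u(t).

u = exp(2*t)/10 + 49*cos(2*t)*exp(-4*t)/10 + 56*exp(-4*t)*sin(2*t)/5

Divide through by 2: u'' + 8u' + 20u = 4*exp(2*t).
Characteristic equation r² + 8r + 20 = 0 has discriminant (8)² - 4·(20) = -16 < 0, so r = -4 ± 2i.
Hence u_h = C1*cos(2*t)*exp(-4*t) + C2*exp(-4*t)*sin(2*t).
Try u_p = A*exp(2*t). Substituting into the equation and dividing by exp(2*t) gives A = 1/10, so u_p = exp(2*t)/10.
General solution: u = exp(2*t)/10 + C1*cos(2*t)*exp(-4*t) + C2*exp(-4*t)*sin(2*t).
Apply the initial conditions: u(0) = 1/10 + C1 = 5 and u'(0) = 1/5 - 4*C1 + 2*C2 = 3. Solving gives C1 = 49/10, C2 = 56/5.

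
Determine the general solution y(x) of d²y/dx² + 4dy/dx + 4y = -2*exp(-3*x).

y = -2*exp(-3*x) + C1*exp(-2*x) + C2*x*exp(-2*x)

Characteristic equation r² + 4r + 4 = 0 has discriminant (4)² - 4·(4) = 0, so r = -2 is a repeated root.
Hence y_h = (C1 + C2*x)*exp(-2*x).
Try y_p = A*exp(-3*x). Substituting into the equation and dividing by exp(-3*x) gives A = -2, so y_p = -2*exp(-3*x).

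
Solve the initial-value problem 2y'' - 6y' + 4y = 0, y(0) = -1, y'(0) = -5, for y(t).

Divide through by 2: y'' - 3y' + 2y = 0.
Characteristic equation r² - 3r + 2 = 0 factors as (r - 1)(r - 2) = 0, so r = 1, 2.
Hence y_h = C1*exp(t) + C2*exp(2*t).
Apply the initial conditions: y(0) = C1 + C2 = -1 and y'(0) = C1 + 2*C2 = -5. Solving gives C1 = 3, C2 = -4.

y = -4*exp(2*t) + 3*exp(t)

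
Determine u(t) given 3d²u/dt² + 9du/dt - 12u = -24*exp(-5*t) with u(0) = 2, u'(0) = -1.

Divide through by 3: u'' + 3u' - 4u = -8*exp(-5*t).
Characteristic equation r² + 3r - 4 = 0 factors as (r + 4)(r - 1) = 0, so r = -4, 1.
Hence u_h = C1*exp(-4*t) + C2*exp(t).
Try u_p = A*exp(-5*t). Substituting into the equation and dividing by exp(-5*t) gives A = -4/3, so u_p = -4*exp(-5*t)/3.
General solution: u = -4*exp(-5*t)/3 + C1*exp(-4*t) + C2*exp(t).
Apply the initial conditions: u(0) = -4/3 + C1 + C2 = 2 and u'(0) = 20/3 + C2 - 4*C1 = -1. Solving gives C1 = 11/5, C2 = 17/15.

u = -4*exp(-5*t)/3 + 11*exp(-4*t)/5 + 17*exp(t)/15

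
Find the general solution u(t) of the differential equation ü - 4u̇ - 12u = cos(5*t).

u = -37*cos(5*t)/1769 - 20*sin(5*t)/1769 + C1*exp(6*t) + C2*exp(-2*t)

Characteristic equation r² - 4r - 12 = 0 factors as (r - 6)(r + 2) = 0, so r = 6, -2.
Hence u_h = C1*exp(6*t) + C2*exp(-2*t).
Try u_p = A*cos(5*t) + B*sin(5*t). Substituting and equating the coefficients of cos(5t) and sin(5t) gives A = -37/1769, B = -20/1769, so u_p = -37*cos(5*t)/1769 - 20*sin(5*t)/1769.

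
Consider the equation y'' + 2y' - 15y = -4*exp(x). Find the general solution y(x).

Characteristic equation r² + 2r - 15 = 0 factors as (r - 3)(r + 5) = 0, so r = 3, -5.
Hence y_h = C1*exp(3*x) + C2*exp(-5*x).
Try y_p = A*exp(x). Substituting into the equation and dividing by exp(x) gives A = 1/3, so y_p = exp(x)/3.

y = exp(x)/3 + C1*exp(3*x) + C2*exp(-5*x)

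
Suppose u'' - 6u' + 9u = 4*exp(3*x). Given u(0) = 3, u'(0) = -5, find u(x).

Characteristic equation r² - 6r + 9 = 0 has discriminant (-6)² - 4·(9) = 0, so r = 3 is a repeated root.
Hence u_h = (C1 + C2*x)*exp(3*x).
Since exp(3*x) solves the homogeneous equation (r = 3 is a root of multiplicity 2), multiply the trial by x^2. Try u_p = A*x^2*exp(3*x). Substituting into the equation and dividing by exp(3*x) gives A = 2, so u_p = 2*x^2*exp(3*x).
General solution: u = C1*exp(3*x) + 2*x^2*exp(3*x) + C2*x*exp(3*x).
Apply the initial conditions: u(0) = C1 = 3 and u'(0) = C2 + 3*C1 = -5. Solving gives C1 = 3, C2 = -14.

u = 3*exp(3*x) - 14*x*exp(3*x) + 2*x**2*exp(3*x)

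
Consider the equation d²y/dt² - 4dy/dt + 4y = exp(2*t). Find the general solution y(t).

y = C1*exp(2*t) + t**2*exp(2*t)/2 + C2*t*exp(2*t)

Characteristic equation r² - 4r + 4 = 0 has discriminant (-4)² - 4·(4) = 0, so r = 2 is a repeated root.
Hence y_h = (C1 + C2*t)*exp(2*t).
Since exp(2*t) solves the homogeneous equation (r = 2 is a root of multiplicity 2), multiply the trial by t^2. Try y_p = A*t^2*exp(2*t). Substituting into the equation and dividing by exp(2*t) gives A = 1/2, so y_p = t^2*exp(2*t)/2.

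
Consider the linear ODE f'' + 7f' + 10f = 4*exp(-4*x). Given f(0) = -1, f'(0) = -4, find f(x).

f = -2*exp(-4*x) - 7*exp(-2*x)/3 + 10*exp(-5*x)/3

Characteristic equation r² + 7r + 10 = 0 factors as (r + 2)(r + 5) = 0, so r = -2, -5.
Hence f_h = C1*exp(-2*x) + C2*exp(-5*x).
Try f_p = A*exp(-4*x). Substituting into the equation and dividing by exp(-4*x) gives A = -2, so f_p = -2*exp(-4*x).
General solution: f = -2*exp(-4*x) + C1*exp(-2*x) + C2*exp(-5*x).
Apply the initial conditions: f(0) = -2 + C1 + C2 = -1 and f'(0) = 8 - 5*C2 - 2*C1 = -4. Solving gives C1 = -7/3, C2 = 10/3.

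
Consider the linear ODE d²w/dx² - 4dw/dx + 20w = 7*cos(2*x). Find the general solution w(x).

w = -7*sin(2*x)/40 + 7*cos(2*x)/20 + C1*cos(4*x)*exp(2*x) + C2*exp(2*x)*sin(4*x)

Characteristic equation r² - 4r + 20 = 0 has discriminant (-4)² - 4·(20) = -64 < 0, so r = 2 ± 4i.
Hence w_h = C1*cos(4*x)*exp(2*x) + C2*exp(2*x)*sin(4*x).
Try w_p = A*cos(2*x) + B*sin(2*x). Substituting and equating the coefficients of cos(2x) and sin(2x) gives A = 7/20, B = -7/40, so w_p = -7*sin(2*x)/40 + 7*cos(2*x)/20.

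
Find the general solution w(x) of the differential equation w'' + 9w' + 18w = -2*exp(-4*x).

Characteristic equation r² + 9r + 18 = 0 factors as (r + 6)(r + 3) = 0, so r = -6, -3.
Hence w_h = C1*exp(-6*x) + C2*exp(-3*x).
Try w_p = A*exp(-4*x). Substituting into the equation and dividing by exp(-4*x) gives A = 1, so w_p = exp(-4*x).

w = C1*exp(-6*x) + C2*exp(-3*x) + exp(-4*x)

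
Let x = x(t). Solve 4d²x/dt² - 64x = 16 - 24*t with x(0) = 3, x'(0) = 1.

x = -1/4 + 3*t/8 + 99*exp(-4*t)/64 + 109*exp(4*t)/64

Divide through by 4: x'' - 16x = 4 - 6*t.
Characteristic equation r² - 16 = 0 factors as (r + 4)(r - 4) = 0, so r = -4, 4.
Hence x_h = C1*exp(-4*t) + C2*exp(4*t).
For the particular solution try x_p = A0 + A1*t. Substituting and matching coefficients of each power of t gives A0 = -1/4, A1 = 3/8, so x_p = -1/4 + 3*t/8.
General solution: x = -1/4 + 3*t/8 + C1*exp(-4*t) + C2*exp(4*t).
Apply the initial conditions: x(0) = -1/4 + C1 + C2 = 3 and x'(0) = 3/8 - 4*C1 + 4*C2 = 1. Solving gives C1 = 99/64, C2 = 109/64.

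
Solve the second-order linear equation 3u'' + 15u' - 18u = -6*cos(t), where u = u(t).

Divide through by 3: u'' + 5u' - 6u = -2*cos(t).
Characteristic equation r² + 5r - 6 = 0 factors as (r - 1)(r + 6) = 0, so r = 1, -6.
Hence u_h = C1*exp(t) + C2*exp(-6*t).
Try u_p = A*cos(t) + B*sin(t). Substituting and equating the coefficients of cos(t) and sin(t) gives A = 7/37, B = -5/37, so u_p = -5*sin(t)/37 + 7*cos(t)/37.

u = -5*sin(t)/37 + 7*cos(t)/37 + C1*exp(t) + C2*exp(-6*t)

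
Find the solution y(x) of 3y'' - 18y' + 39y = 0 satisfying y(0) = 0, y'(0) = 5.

y = 5*exp(3*x)*sin(2*x)/2

Divide through by 3: y'' - 6y' + 13y = 0.
Characteristic equation r² - 6r + 13 = 0 has discriminant (-6)² - 4·(13) = -16 < 0, so r = 3 ± 2i.
Hence y_h = C1*cos(2*x)*exp(3*x) + C2*exp(3*x)*sin(2*x).
Apply the initial conditions: y(0) = C1 = 0 and y'(0) = 2*C2 + 3*C1 = 5. Solving gives C1 = 0, C2 = 5/2.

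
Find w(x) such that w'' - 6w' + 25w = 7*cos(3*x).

Characteristic equation r² - 6r + 25 = 0 has discriminant (-6)² - 4·(25) = -64 < 0, so r = 3 ± 4i.
Hence w_h = C1*cos(4*x)*exp(3*x) + C2*exp(3*x)*sin(4*x).
Try w_p = A*cos(3*x) + B*sin(3*x). Substituting and equating the coefficients of cos(3x) and sin(3x) gives A = 28/145, B = -63/290, so w_p = -63*sin(3*x)/290 + 28*cos(3*x)/145.

w = -63*sin(3*x)/290 + 28*cos(3*x)/145 + C1*cos(4*x)*exp(3*x) + C2*exp(3*x)*sin(4*x)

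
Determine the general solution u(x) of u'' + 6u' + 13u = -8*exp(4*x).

u = -8*exp(4*x)/53 + C1*cos(2*x)*exp(-3*x) + C2*exp(-3*x)*sin(2*x)

Characteristic equation r² + 6r + 13 = 0 has discriminant (6)² - 4·(13) = -16 < 0, so r = -3 ± 2i.
Hence u_h = C1*cos(2*x)*exp(-3*x) + C2*exp(-3*x)*sin(2*x).
Try u_p = A*exp(4*x). Substituting into the equation and dividing by exp(4*x) gives A = -8/53, so u_p = -8*exp(4*x)/53.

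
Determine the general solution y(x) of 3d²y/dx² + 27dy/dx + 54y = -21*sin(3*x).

y = -7*sin(3*x)/90 + 7*cos(3*x)/30 + C1*exp(-3*x) + C2*exp(-6*x)

Divide through by 3: y'' + 9y' + 18y = -7*sin(3*x).
Characteristic equation r² + 9r + 18 = 0 factors as (r + 3)(r + 6) = 0, so r = -3, -6.
Hence y_h = C1*exp(-3*x) + C2*exp(-6*x).
Try y_p = A*cos(3*x) + B*sin(3*x). Substituting and equating the coefficients of cos(3x) and sin(3x) gives A = 7/30, B = -7/90, so y_p = -7*sin(3*x)/90 + 7*cos(3*x)/30.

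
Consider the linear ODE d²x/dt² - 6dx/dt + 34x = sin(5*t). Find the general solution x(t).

Characteristic equation r² - 6r + 34 = 0 has discriminant (-6)² - 4·(34) = -100 < 0, so r = 3 ± 5i.
Hence x_h = C1*cos(5*t)*exp(3*t) + C2*exp(3*t)*sin(5*t).
Try x_p = A*cos(5*t) + B*sin(5*t). Substituting and equating the coefficients of cos(5t) and sin(5t) gives A = 10/327, B = 1/109, so x_p = sin(5*t)/109 + 10*cos(5*t)/327.

x = sin(5*t)/109 + 10*cos(5*t)/327 + C1*cos(5*t)*exp(3*t) + C2*exp(3*t)*sin(5*t)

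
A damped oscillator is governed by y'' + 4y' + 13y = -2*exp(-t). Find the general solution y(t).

Characteristic equation r² + 4r + 13 = 0 has discriminant (4)² - 4·(13) = -36 < 0, so r = -2 ± 3i.
Hence y_h = C1*cos(3*t)*exp(-2*t) + C2*exp(-2*t)*sin(3*t).
Try y_p = A*exp(-t). Substituting into the equation and dividing by exp(-t) gives A = -1/5, so y_p = -exp(-t)/5.

y = -exp(-t)/5 + C1*cos(3*t)*exp(-2*t) + C2*exp(-2*t)*sin(3*t)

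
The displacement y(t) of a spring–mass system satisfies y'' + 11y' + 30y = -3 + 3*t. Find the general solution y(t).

Characteristic equation r² + 11r + 30 = 0 factors as (r + 6)(r + 5) = 0, so r = -6, -5.
Hence y_h = C1*exp(-6*t) + C2*exp(-5*t).
For the particular solution try y_p = A0 + A1*t. Substituting and matching coefficients of each power of t gives A0 = -41/300, A1 = 1/10, so y_p = -41/300 + t/10.

y = -41/300 + t/10 + C1*exp(-6*t) + C2*exp(-5*t)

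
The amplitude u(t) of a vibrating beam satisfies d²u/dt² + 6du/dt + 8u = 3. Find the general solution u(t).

Characteristic equation r² + 6r + 8 = 0 factors as (r + 4)(r + 2) = 0, so r = -4, -2.
Hence u_h = C1*exp(-4*t) + C2*exp(-2*t).
For the particular solution try u_p = A0. Substituting and matching coefficients of each power of t gives A0 = 3/8, so u_p = 3/8.

u = 3/8 + C1*exp(-4*t) + C2*exp(-2*t)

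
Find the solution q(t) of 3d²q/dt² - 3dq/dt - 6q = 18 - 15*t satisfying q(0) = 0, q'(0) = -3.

q = -17/4 - 5*exp(2*t)/12 + 5*t/2 + 14*exp(-t)/3

Divide through by 3: q'' - q' - 2q = 6 - 5*t.
Characteristic equation r² - r - 2 = 0 factors as (r - 2)(r + 1) = 0, so r = 2, -1.
Hence q_h = C1*exp(2*t) + C2*exp(-t).
For the particular solution try q_p = A0 + A1*t. Substituting and matching coefficients of each power of t gives A0 = -17/4, A1 = 5/2, so q_p = -17/4 + 5*t/2.
General solution: q = -17/4 + 5*t/2 + C1*exp(2*t) + C2*exp(-t).
Apply the initial conditions: q(0) = -17/4 + C1 + C2 = 0 and q'(0) = 5/2 - C2 + 2*C1 = -3. Solving gives C1 = -5/12, C2 = 14/3.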